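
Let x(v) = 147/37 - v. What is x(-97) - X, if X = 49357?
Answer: -1822473/37 ≈ -49256.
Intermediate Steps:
x(v) = 147/37 - v (x(v) = 147*(1/37) - v = 147/37 - v)
x(-97) - X = (147/37 - 1*(-97)) - 1*49357 = (147/37 + 97) - 49357 = 3736/37 - 49357 = -1822473/37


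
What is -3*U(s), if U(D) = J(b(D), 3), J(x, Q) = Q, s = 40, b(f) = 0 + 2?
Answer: -9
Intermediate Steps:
b(f) = 2
U(D) = 3
-3*U(s) = -3*3 = -9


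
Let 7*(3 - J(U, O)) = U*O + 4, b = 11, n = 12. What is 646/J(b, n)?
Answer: -4522/115 ≈ -39.322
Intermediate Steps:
J(U, O) = 17/7 - O*U/7 (J(U, O) = 3 - (U*O + 4)/7 = 3 - (O*U + 4)/7 = 3 - (4 + O*U)/7 = 3 + (-4/7 - O*U/7) = 17/7 - O*U/7)
646/J(b, n) = 646/(17/7 - ⅐*12*11) = 646/(17/7 - 132/7) = 646/(-115/7) = 646*(-7/115) = -4522/115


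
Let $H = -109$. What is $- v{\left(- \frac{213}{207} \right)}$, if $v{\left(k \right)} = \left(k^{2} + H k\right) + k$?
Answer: $- \frac{534133}{4761} \approx -112.19$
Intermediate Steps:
$v{\left(k \right)} = k^{2} - 108 k$ ($v{\left(k \right)} = \left(k^{2} - 109 k\right) + k = k^{2} - 108 k$)
$- v{\left(- \frac{213}{207} \right)} = - - \frac{213}{207} \left(-108 - \frac{213}{207}\right) = - \left(-213\right) \frac{1}{207} \left(-108 - \frac{71}{69}\right) = - \frac{\left(-71\right) \left(-108 - \frac{71}{69}\right)}{69} = - \frac{\left(-71\right) \left(-7523\right)}{69 \cdot 69} = \left(-1\right) \frac{534133}{4761} = - \frac{534133}{4761}$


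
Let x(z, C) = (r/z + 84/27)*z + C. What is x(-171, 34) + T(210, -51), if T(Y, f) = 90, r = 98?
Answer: -310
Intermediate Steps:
x(z, C) = C + z*(28/9 + 98/z) (x(z, C) = (98/z + 84/27)*z + C = (98/z + 84*(1/27))*z + C = (98/z + 28/9)*z + C = (28/9 + 98/z)*z + C = z*(28/9 + 98/z) + C = C + z*(28/9 + 98/z))
x(-171, 34) + T(210, -51) = (98 + 34 + (28/9)*(-171)) + 90 = (98 + 34 - 532) + 90 = -400 + 90 = -310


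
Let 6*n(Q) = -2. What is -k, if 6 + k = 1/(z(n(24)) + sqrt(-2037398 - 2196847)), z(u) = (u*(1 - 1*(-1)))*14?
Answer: 228654018/38108989 + 9*I*sqrt(4234245)/38108989 ≈ 6.0 + 0.00048596*I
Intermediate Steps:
n(Q) = -1/3 (n(Q) = (1/6)*(-2) = -1/3)
z(u) = 28*u (z(u) = (u*(1 + 1))*14 = (u*2)*14 = (2*u)*14 = 28*u)
k = -6 + 1/(-28/3 + I*sqrt(4234245)) (k = -6 + 1/(28*(-1/3) + sqrt(-2037398 - 2196847)) = -6 + 1/(-28/3 + sqrt(-4234245)) = -6 + 1/(-28/3 + I*sqrt(4234245)) ≈ -6.0 - 0.00048596*I)
-k = -(-228654018/38108989 - 9*I*sqrt(4234245)/38108989) = 228654018/38108989 + 9*I*sqrt(4234245)/38108989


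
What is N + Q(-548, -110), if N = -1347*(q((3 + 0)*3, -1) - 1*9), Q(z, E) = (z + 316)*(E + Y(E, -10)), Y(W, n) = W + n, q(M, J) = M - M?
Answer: 65483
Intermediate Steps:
q(M, J) = 0
Q(z, E) = (-10 + 2*E)*(316 + z) (Q(z, E) = (z + 316)*(E + (E - 10)) = (316 + z)*(E + (-10 + E)) = (316 + z)*(-10 + 2*E) = (-10 + 2*E)*(316 + z))
N = 12123 (N = -1347*(0 - 1*9) = -1347*(0 - 9) = -1347*(-9) = 12123)
N + Q(-548, -110) = 12123 + (-3160 + 632*(-110) - 110*(-548) - 548*(-10 - 110)) = 12123 + (-3160 - 69520 + 60280 - 548*(-120)) = 12123 + (-3160 - 69520 + 60280 + 65760) = 12123 + 53360 = 65483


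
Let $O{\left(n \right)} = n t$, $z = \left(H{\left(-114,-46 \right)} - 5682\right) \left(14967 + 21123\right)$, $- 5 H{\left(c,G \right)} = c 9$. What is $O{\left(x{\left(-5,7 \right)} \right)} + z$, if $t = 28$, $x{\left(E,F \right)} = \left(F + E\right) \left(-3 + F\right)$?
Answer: $-197657488$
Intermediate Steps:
$x{\left(E,F \right)} = \left(-3 + F\right) \left(E + F\right)$ ($x{\left(E,F \right)} = \left(E + F\right) \left(-3 + F\right) = \left(-3 + F\right) \left(E + F\right)$)
$H{\left(c,G \right)} = - \frac{9 c}{5}$ ($H{\left(c,G \right)} = - \frac{c 9}{5} = - \frac{9 c}{5}$)
$z = -197657712$ ($z = \left(\left(- \frac{9}{5}\right) \left(-114\right) - 5682\right) \left(14967 + 21123\right) = \left(\frac{1026}{5} - 5682\right) 36090 = \left(- \frac{27384}{5}\right) 36090 = -197657712$)
$O{\left(n \right)} = 28 n$ ($O{\left(n \right)} = n 28 = 28 n$)
$O{\left(x{\left(-5,7 \right)} \right)} + z = 28 \left(7^{2} - -15 - 21 - 35\right) - 197657712 = 28 \left(49 + 15 - 21 - 35\right) - 197657712 = 28 \cdot 8 - 197657712 = 224 - 197657712 = -197657488$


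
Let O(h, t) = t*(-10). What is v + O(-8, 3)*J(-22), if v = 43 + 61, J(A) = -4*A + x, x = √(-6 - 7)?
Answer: -2536 - 30*I*√13 ≈ -2536.0 - 108.17*I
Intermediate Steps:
O(h, t) = -10*t
x = I*√13 (x = √(-13) = I*√13 ≈ 3.6056*I)
J(A) = -4*A + I*√13
v = 104
v + O(-8, 3)*J(-22) = 104 + (-10*3)*(-4*(-22) + I*√13) = 104 - 30*(88 + I*√13) = 104 + (-2640 - 30*I*√13) = -2536 - 30*I*√13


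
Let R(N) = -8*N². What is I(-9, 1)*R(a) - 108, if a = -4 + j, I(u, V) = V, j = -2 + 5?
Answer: -116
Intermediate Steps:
j = 3
a = -1 (a = -4 + 3 = -1)
I(-9, 1)*R(a) - 108 = 1*(-8*(-1)²) - 108 = 1*(-8*1) - 108 = 1*(-8) - 108 = -8 - 108 = -116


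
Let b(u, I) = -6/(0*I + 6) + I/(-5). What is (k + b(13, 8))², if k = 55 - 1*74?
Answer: 11664/25 ≈ 466.56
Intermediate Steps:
k = -19 (k = 55 - 74 = -19)
b(u, I) = -1 - I/5 (b(u, I) = -6/(0 + 6) + I*(-⅕) = -6/6 - I/5 = -6*⅙ - I/5 = -1 - I/5)
(k + b(13, 8))² = (-19 + (-1 - ⅕*8))² = (-19 + (-1 - 8/5))² = (-19 - 13/5)² = (-108/5)² = 11664/25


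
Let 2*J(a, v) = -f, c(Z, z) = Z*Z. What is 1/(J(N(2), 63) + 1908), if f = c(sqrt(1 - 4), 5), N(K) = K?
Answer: 2/3819 ≈ 0.00052370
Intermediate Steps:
c(Z, z) = Z**2
f = -3 (f = (sqrt(1 - 4))**2 = (sqrt(-3))**2 = (I*sqrt(3))**2 = -3)
J(a, v) = 3/2 (J(a, v) = (-1*(-3))/2 = (1/2)*3 = 3/2)
1/(J(N(2), 63) + 1908) = 1/(3/2 + 1908) = 1/(3819/2) = 2/3819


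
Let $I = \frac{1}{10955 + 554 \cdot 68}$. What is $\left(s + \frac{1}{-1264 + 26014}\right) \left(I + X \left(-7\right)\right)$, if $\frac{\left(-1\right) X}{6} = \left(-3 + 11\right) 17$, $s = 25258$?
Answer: $\frac{631403734668527}{4376430} \approx 1.4427 \cdot 10^{8}$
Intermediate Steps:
$X = -816$ ($X = - 6 \left(-3 + 11\right) 17 = - 6 \cdot 8 \cdot 17 = \left(-6\right) 136 = -816$)
$I = \frac{1}{48627}$ ($I = \frac{1}{10955 + 37672} = \frac{1}{48627} \approx 2.0565 \cdot 10^{-5}$)
$\left(s + \frac{1}{-1264 + 26014}\right) \left(I + X \left(-7\right)\right) = \left(25258 + \frac{1}{-1264 + 26014}\right) \left(\frac{1}{48627} - -5712\right) = \left(25258 + \frac{1}{24750}\right) \left(\frac{1}{48627} + 5712\right) = \left(25258 + \frac{1}{24750}\right) \frac{277757425}{48627} = \frac{625135501}{24750} \cdot \frac{277757425}{48627} = \frac{631403734668527}{4376430}$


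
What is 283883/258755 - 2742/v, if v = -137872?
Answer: 2846358799/2548219240 ≈ 1.1170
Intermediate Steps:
283883/258755 - 2742/v = 283883/258755 - 2742/(-137872) = 283883*(1/258755) - 2742*(-1/137872) = 283883/258755 + 1371/68936 = 2846358799/2548219240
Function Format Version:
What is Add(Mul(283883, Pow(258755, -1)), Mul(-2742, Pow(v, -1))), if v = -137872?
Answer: Rational(2846358799, 2548219240) ≈ 1.1170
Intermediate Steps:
Add(Mul(283883, Pow(258755, -1)), Mul(-2742, Pow(v, -1))) = Add(Mul(283883, Pow(258755, -1)), Mul(-2742, Pow(-137872, -1))) = Add(Mul(283883, Rational(1, 258755)), Mul(-2742, Rational(-1, 137872))) = Add(Rational(283883, 258755), Rational(1371, 68936)) = Rational(2846358799, 2548219240)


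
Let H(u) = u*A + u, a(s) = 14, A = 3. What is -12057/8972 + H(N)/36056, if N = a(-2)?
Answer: -54278095/40436804 ≈ -1.3423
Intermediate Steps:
N = 14
H(u) = 4*u (H(u) = u*3 + u = 3*u + u = 4*u)
-12057/8972 + H(N)/36056 = -12057/8972 + (4*14)/36056 = -12057*1/8972 + 56*(1/36056) = -12057/8972 + 7/4507 = -54278095/40436804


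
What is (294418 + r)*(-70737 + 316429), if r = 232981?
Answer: 129577715108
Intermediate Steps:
(294418 + r)*(-70737 + 316429) = (294418 + 232981)*(-70737 + 316429) = 527399*245692 = 129577715108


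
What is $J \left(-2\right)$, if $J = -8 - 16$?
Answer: $48$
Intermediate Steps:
$J = -24$ ($J = -8 - 16 = -24$)
$J \left(-2\right) = \left(-24\right) \left(-2\right) = 48$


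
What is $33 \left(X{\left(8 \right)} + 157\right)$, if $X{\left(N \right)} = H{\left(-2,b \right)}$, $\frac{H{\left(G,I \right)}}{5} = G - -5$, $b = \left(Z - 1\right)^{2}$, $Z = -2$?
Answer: $5676$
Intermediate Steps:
$b = 9$ ($b = \left(-2 - 1\right)^{2} = \left(-3\right)^{2} = 9$)
$H{\left(G,I \right)} = 25 + 5 G$ ($H{\left(G,I \right)} = 5 \left(G - -5\right) = 5 \left(G + 5\right) = 5 \left(5 + G\right) = 25 + 5 G$)
$X{\left(N \right)} = 15$ ($X{\left(N \right)} = 25 + 5 \left(-2\right) = 25 - 10 = 15$)
$33 \left(X{\left(8 \right)} + 157\right) = 33 \left(15 + 157\right) = 33 \cdot 172 = 5676$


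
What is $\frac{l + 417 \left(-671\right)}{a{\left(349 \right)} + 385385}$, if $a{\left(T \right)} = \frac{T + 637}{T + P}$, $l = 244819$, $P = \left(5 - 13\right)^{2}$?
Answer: $- \frac{14450044}{159164991} \approx -0.090787$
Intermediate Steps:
$P = 64$ ($P = \left(-8\right)^{2} = 64$)
$a{\left(T \right)} = \frac{637 + T}{64 + T}$ ($a{\left(T \right)} = \frac{T + 637}{T + 64} = \frac{637 + T}{64 + T}$)
$\frac{l + 417 \left(-671\right)}{a{\left(349 \right)} + 385385} = \frac{244819 + 417 \left(-671\right)}{\frac{637 + 349}{64 + 349} + 385385} = \frac{244819 - 279807}{\frac{1}{413} \cdot 986 + 385385} = - \frac{34988}{\frac{1}{413} \cdot 986 + 385385} = - \frac{34988}{\frac{986}{413} + 385385} = - \frac{34988}{\frac{159164991}{413}} = \left(-34988\right) \frac{413}{159164991} = - \frac{14450044}{159164991}$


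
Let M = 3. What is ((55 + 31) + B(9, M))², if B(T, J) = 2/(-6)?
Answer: 66049/9 ≈ 7338.8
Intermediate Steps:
B(T, J) = -⅓ (B(T, J) = 2*(-⅙) = -⅓)
((55 + 31) + B(9, M))² = ((55 + 31) - ⅓)² = (86 - ⅓)² = (257/3)² = 66049/9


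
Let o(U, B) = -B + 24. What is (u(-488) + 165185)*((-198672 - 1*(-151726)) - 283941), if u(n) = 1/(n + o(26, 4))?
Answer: -25579742005573/468 ≈ -5.4658e+10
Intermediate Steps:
o(U, B) = 24 - B
u(n) = 1/(20 + n) (u(n) = 1/(n + (24 - 1*4)) = 1/(n + (24 - 4)) = 1/(n + 20) = 1/(20 + n))
(u(-488) + 165185)*((-198672 - 1*(-151726)) - 283941) = (1/(20 - 488) + 165185)*((-198672 - 1*(-151726)) - 283941) = (1/(-468) + 165185)*((-198672 + 151726) - 283941) = (-1/468 + 165185)*(-46946 - 283941) = (77306579/468)*(-330887) = -25579742005573/468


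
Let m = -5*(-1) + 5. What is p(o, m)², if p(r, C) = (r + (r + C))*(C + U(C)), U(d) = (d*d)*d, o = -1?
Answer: 65286400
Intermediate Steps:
m = 10 (m = 5 + 5 = 10)
U(d) = d³ (U(d) = d²*d = d³)
p(r, C) = (C + C³)*(C + 2*r) (p(r, C) = (r + (r + C))*(C + C³) = (r + (C + r))*(C + C³) = (C + 2*r)*(C + C³) = (C + C³)*(C + 2*r))
p(o, m)² = (10*(10 + 10³ + 2*(-1) + 2*(-1)*10²))² = (10*(10 + 1000 - 2 + 2*(-1)*100))² = (10*(10 + 1000 - 2 - 200))² = (10*808)² = 8080² = 65286400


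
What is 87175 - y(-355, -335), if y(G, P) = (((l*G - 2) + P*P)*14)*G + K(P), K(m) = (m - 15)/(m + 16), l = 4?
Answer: 175698208765/319 ≈ 5.5078e+8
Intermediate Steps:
K(m) = (-15 + m)/(16 + m)
y(G, P) = G*(-28 + 14*P² + 56*G) + (-15 + P)/(16 + P) (y(G, P) = (((4*G - 2) + P*P)*14)*G + (-15 + P)/(16 + P) = (((-2 + 4*G) + P²)*14)*G + (-15 + P)/(16 + P) = ((-2 + P² + 4*G)*14)*G + (-15 + P)/(16 + P) = (-28 + 14*P² + 56*G)*G + (-15 + P)/(16 + P) = G*(-28 + 14*P² + 56*G) + (-15 + P)/(16 + P))
87175 - y(-355, -335) = 87175 - (-15 - 335 + 14*(-355)*(16 - 335)*(-2 + (-335)² + 4*(-355)))/(16 - 335) = 87175 - (-15 - 335 + 14*(-355)*(-319)*(-2 + 112225 - 1420))/(-319) = 87175 - (-1)*(-15 - 335 + 14*(-355)*(-319)*110803)/319 = 87175 - (-1)*(-15 - 335 + 175670400290)/319 = 87175 - (-1)*175670399940/319 = 87175 - 1*(-175670399940/319) = 87175 + 175670399940/319 = 175698208765/319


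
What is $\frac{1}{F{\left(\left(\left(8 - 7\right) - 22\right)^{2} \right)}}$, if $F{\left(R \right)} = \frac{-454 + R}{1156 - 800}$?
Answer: $- \frac{356}{13} \approx -27.385$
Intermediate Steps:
$F{\left(R \right)} = - \frac{227}{178} + \frac{R}{356}$ ($F{\left(R \right)} = \frac{-454 + R}{356} = \left(-454 + R\right) \frac{1}{356} = - \frac{227}{178} + \frac{R}{356}$)
$\frac{1}{F{\left(\left(\left(8 - 7\right) - 22\right)^{2} \right)}} = \frac{1}{- \frac{227}{178} + \frac{\left(\left(8 - 7\right) - 22\right)^{2}}{356}} = \frac{1}{- \frac{227}{178} + \frac{\left(1 - 22\right)^{2}}{356}} = \frac{1}{- \frac{227}{178} + \frac{\left(-21\right)^{2}}{356}} = \frac{1}{- \frac{227}{178} + \frac{1}{356} \cdot 441} = \frac{1}{- \frac{227}{178} + \frac{441}{356}} = \frac{1}{- \frac{13}{356}} = - \frac{356}{13}$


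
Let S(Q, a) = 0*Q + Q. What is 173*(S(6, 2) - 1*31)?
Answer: -4325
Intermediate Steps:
S(Q, a) = Q (S(Q, a) = 0 + Q = Q)
173*(S(6, 2) - 1*31) = 173*(6 - 1*31) = 173*(6 - 31) = 173*(-25) = -4325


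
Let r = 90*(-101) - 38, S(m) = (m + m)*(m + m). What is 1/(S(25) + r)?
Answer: -1/6628 ≈ -0.00015088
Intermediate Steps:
S(m) = 4*m**2 (S(m) = (2*m)*(2*m) = 4*m**2)
r = -9128 (r = -9090 - 38 = -9128)
1/(S(25) + r) = 1/(4*25**2 - 9128) = 1/(4*625 - 9128) = 1/(2500 - 9128) = 1/(-6628) = -1/6628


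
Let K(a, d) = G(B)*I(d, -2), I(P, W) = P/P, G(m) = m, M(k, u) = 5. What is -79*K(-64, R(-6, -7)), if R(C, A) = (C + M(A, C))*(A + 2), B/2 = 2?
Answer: -316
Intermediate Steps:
B = 4 (B = 2*2 = 4)
R(C, A) = (2 + A)*(5 + C) (R(C, A) = (C + 5)*(A + 2) = (5 + C)*(2 + A) = (2 + A)*(5 + C))
I(P, W) = 1
K(a, d) = 4 (K(a, d) = 4*1 = 4)
-79*K(-64, R(-6, -7)) = -79*4 = -316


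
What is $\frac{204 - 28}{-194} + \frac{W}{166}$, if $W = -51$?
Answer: $- \frac{19555}{16102} \approx -1.2144$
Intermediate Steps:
$\frac{204 - 28}{-194} + \frac{W}{166} = \frac{204 - 28}{-194} - \frac{51}{166} = \left(204 - 28\right) \left(- \frac{1}{194}\right) - \frac{51}{166} = 176 \left(- \frac{1}{194}\right) - \frac{51}{166} = - \frac{88}{97} - \frac{51}{166} = - \frac{19555}{16102}$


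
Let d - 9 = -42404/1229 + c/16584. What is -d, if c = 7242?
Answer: 85148649/3396956 ≈ 25.066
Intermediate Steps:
d = -85148649/3396956 (d = 9 + (-42404/1229 + 7242/16584) = 9 + (-42404*1/1229 + 7242*(1/16584)) = 9 + (-42404/1229 + 1207/2764) = 9 - 115721253/3396956 = -85148649/3396956 ≈ -25.066)
-d = -1*(-85148649/3396956) = 85148649/3396956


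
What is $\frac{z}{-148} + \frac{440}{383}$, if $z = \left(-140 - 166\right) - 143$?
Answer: $\frac{237087}{56684} \approx 4.1826$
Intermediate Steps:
$z = -449$ ($z = -306 - 143 = -449$)
$\frac{z}{-148} + \frac{440}{383} = - \frac{449}{-148} + \frac{440}{383} = \left(-449\right) \left(- \frac{1}{148}\right) + 440 \cdot \frac{1}{383} = \frac{449}{148} + \frac{440}{383} = \frac{237087}{56684}$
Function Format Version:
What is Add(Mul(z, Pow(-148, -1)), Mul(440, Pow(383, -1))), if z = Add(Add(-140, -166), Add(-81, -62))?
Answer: Rational(237087, 56684) ≈ 4.1826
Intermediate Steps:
z = -449 (z = Add(-306, -143) = -449)
Add(Mul(z, Pow(-148, -1)), Mul(440, Pow(383, -1))) = Add(Mul(-449, Pow(-148, -1)), Mul(440, Pow(383, -1))) = Add(Mul(-449, Rational(-1, 148)), Mul(440, Rational(1, 383))) = Add(Rational(449, 148), Rational(440, 383)) = Rational(237087, 56684)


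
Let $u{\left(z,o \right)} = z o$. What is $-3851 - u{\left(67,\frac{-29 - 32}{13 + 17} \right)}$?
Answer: $- \frac{111443}{30} \approx -3714.8$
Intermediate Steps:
$u{\left(z,o \right)} = o z$
$-3851 - u{\left(67,\frac{-29 - 32}{13 + 17} \right)} = -3851 - \frac{-29 - 32}{13 + 17} \cdot 67 = -3851 - - \frac{61}{30} \cdot 67 = -3851 - \left(-61\right) \frac{1}{30} \cdot 67 = -3851 - \left(- \frac{61}{30}\right) 67 = -3851 - - \frac{4087}{30} = -3851 + \frac{4087}{30} = - \frac{111443}{30}$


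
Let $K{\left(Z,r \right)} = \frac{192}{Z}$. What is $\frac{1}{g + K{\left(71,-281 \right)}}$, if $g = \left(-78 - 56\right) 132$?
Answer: $- \frac{71}{1255656} \approx -5.6544 \cdot 10^{-5}$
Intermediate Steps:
$g = -17688$ ($g = \left(-134\right) 132 = -17688$)
$\frac{1}{g + K{\left(71,-281 \right)}} = \frac{1}{-17688 + \frac{192}{71}} = \frac{1}{- \frac{1255656}{71}} = - \frac{71}{1255656}$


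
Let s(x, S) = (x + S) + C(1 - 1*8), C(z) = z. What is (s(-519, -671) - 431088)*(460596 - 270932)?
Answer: -81988902240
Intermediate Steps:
s(x, S) = -7 + S + x (s(x, S) = (x + S) + (1 - 1*8) = (S + x) + (1 - 8) = (S + x) - 7 = -7 + S + x)
(s(-519, -671) - 431088)*(460596 - 270932) = ((-7 - 671 - 519) - 431088)*(460596 - 270932) = (-1197 - 431088)*189664 = -432285*189664 = -81988902240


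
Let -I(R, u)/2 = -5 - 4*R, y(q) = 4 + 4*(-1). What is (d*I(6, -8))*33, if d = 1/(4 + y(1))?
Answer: 957/2 ≈ 478.50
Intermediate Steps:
y(q) = 0 (y(q) = 4 - 4 = 0)
d = 1/4 (d = 1/(4 + 0) = 1/4 ≈ 0.25000)
I(R, u) = 10 + 8*R (I(R, u) = -2*(-5 - 4*R) = 10 + 8*R)
(d*I(6, -8))*33 = ((10 + 8*6)/4)*33 = ((10 + 48)/4)*33 = ((1/4)*58)*33 = (29/2)*33 = 957/2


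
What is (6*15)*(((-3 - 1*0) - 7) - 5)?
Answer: -1350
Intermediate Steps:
(6*15)*(((-3 - 1*0) - 7) - 5) = 90*(((-3 + 0) - 7) - 5) = 90*((-3 - 7) - 5) = 90*(-10 - 5) = 90*(-15) = -1350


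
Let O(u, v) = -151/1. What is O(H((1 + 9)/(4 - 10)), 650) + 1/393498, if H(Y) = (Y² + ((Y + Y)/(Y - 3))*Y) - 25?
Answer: -59418197/393498 ≈ -151.00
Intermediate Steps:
H(Y) = -25 + Y² + 2*Y²/(-3 + Y) (H(Y) = (Y² + ((2*Y)/(-3 + Y))*Y) - 25 = (Y² + (2*Y/(-3 + Y))*Y) - 25 = (Y² + 2*Y²/(-3 + Y)) - 25 = -25 + Y² + 2*Y²/(-3 + Y))
O(u, v) = -151 (O(u, v) = -151*1 = -151)
O(H((1 + 9)/(4 - 10)), 650) + 1/393498 = -151 + 1/393498 = -59418197/393498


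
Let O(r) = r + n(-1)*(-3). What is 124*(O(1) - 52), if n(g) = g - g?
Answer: -6324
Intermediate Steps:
n(g) = 0
O(r) = r (O(r) = r + 0*(-3) = r + 0 = r)
124*(O(1) - 52) = 124*(1 - 52) = 124*(-51) = -6324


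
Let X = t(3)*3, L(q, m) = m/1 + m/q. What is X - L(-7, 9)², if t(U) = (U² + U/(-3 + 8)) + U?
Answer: -5319/245 ≈ -21.710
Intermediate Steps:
L(q, m) = m + m/q (L(q, m) = m*1 + m/q = m + m/q)
t(U) = U² + 6*U/5 (t(U) = (U² + U/5) + U = U² + 6*U/5)
X = 189/5 (X = ((⅕)*3*(6 + 5*3))*3 = ((⅕)*3*(6 + 15))*3 = ((⅕)*3*21)*3 = (63/5)*3 = 189/5 ≈ 37.800)
X - L(-7, 9)² = 189/5 - (9 + 9/(-7))² = 189/5 - (9 + 9*(-⅐))² = 189/5 - (9 - 9/7)² = 189/5 - (54/7)² = 189/5 - 1*2916/49 = 189/5 - 2916/49 = -5319/245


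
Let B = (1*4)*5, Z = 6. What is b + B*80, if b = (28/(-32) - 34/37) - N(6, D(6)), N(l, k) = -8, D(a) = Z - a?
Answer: 475437/296 ≈ 1606.2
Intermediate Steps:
D(a) = 6 - a
b = 1837/296 (b = (28/(-32) - 34/37) - 1*(-8) = (28*(-1/32) - 34*1/37) + 8 = (-7/8 - 34/37) + 8 = -531/296 + 8 = 1837/296 ≈ 6.2061)
B = 20 (B = 4*5 = 20)
b + B*80 = 1837/296 + 20*80 = 1837/296 + 1600 = 475437/296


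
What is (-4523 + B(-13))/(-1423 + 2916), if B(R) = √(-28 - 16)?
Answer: -4523/1493 + 2*I*√11/1493 ≈ -3.0295 + 0.0044429*I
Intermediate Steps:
B(R) = 2*I*√11 (B(R) = √(-44) = 2*I*√11)
(-4523 + B(-13))/(-1423 + 2916) = (-4523 + 2*I*√11)/(-1423 + 2916) = (-4523 + 2*I*√11)/1493 = (-4523 + 2*I*√11)*(1/1493) = -4523/1493 + 2*I*√11/1493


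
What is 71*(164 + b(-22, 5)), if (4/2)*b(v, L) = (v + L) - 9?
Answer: 10721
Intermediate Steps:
b(v, L) = -9/2 + L/2 + v/2 (b(v, L) = ((v + L) - 9)/2 = ((L + v) - 9)/2 = (-9 + L + v)/2 = -9/2 + L/2 + v/2)
71*(164 + b(-22, 5)) = 71*(164 + (-9/2 + (1/2)*5 + (1/2)*(-22))) = 71*(164 + (-9/2 + 5/2 - 11)) = 71*(164 - 13) = 71*151 = 10721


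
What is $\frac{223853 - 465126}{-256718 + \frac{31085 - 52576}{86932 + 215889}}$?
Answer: $\frac{73062531133}{77739622969} \approx 0.93984$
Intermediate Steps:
$\frac{223853 - 465126}{-256718 + \frac{31085 - 52576}{86932 + 215889}} = - \frac{241273}{-256718 - \frac{21491}{302821}} = - \frac{241273}{- \frac{77739622969}{302821}} = \left(-241273\right) \left(- \frac{302821}{77739622969}\right) = \frac{73062531133}{77739622969}$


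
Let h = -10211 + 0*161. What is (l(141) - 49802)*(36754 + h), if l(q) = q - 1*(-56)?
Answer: -1316665515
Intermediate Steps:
l(q) = 56 + q (l(q) = q + 56 = 56 + q)
h = -10211 (h = -10211 + 0 = -10211)
(l(141) - 49802)*(36754 + h) = ((56 + 141) - 49802)*(36754 - 10211) = (197 - 49802)*26543 = -49605*26543 = -1316665515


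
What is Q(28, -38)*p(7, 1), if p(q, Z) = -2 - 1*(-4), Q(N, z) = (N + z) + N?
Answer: 36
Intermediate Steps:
Q(N, z) = z + 2*N
p(q, Z) = 2 (p(q, Z) = -2 + 4 = 2)
Q(28, -38)*p(7, 1) = (-38 + 2*28)*2 = (-38 + 56)*2 = 18*2 = 36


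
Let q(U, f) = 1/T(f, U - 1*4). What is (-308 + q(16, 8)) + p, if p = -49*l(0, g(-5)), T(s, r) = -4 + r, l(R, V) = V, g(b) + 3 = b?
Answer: 673/8 ≈ 84.125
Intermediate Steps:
g(b) = -3 + b
q(U, f) = 1/(-8 + U) (q(U, f) = 1/(-4 + (U - 1*4)) = 1/(-4 + (U - 4)) = 1/(-4 + (-4 + U)) = 1/(-8 + U))
p = 392 (p = -49*(-3 - 5) = -49*(-8) = 392)
(-308 + q(16, 8)) + p = (-308 + 1/(-8 + 16)) + 392 = (-308 + 1/8) + 392 = (-308 + ⅛) + 392 = -2463/8 + 392 = 673/8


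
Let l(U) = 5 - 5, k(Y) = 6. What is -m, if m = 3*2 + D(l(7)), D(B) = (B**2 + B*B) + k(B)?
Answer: -12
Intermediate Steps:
l(U) = 0
D(B) = 6 + 2*B**2 (D(B) = (B**2 + B*B) + 6 = (B**2 + B**2) + 6 = 2*B**2 + 6 = 6 + 2*B**2)
m = 12 (m = 3*2 + (6 + 2*0**2) = 6 + (6 + 2*0) = 6 + (6 + 0) = 6 + 6 = 12)
-m = -1*12 = -12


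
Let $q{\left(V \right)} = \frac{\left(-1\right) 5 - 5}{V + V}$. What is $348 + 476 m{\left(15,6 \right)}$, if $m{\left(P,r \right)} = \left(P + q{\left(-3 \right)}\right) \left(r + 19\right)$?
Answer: $\frac{596044}{3} \approx 1.9868 \cdot 10^{5}$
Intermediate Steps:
$q{\left(V \right)} = - \frac{5}{V}$ ($q{\left(V \right)} = \frac{-5 - 5}{2 V} = - 10 \frac{1}{2 V} = - \frac{5}{V}$)
$m{\left(P,r \right)} = \left(19 + r\right) \left(\frac{5}{3} + P\right)$ ($m{\left(P,r \right)} = \left(P - \frac{5}{-3}\right) \left(r + 19\right) = \left(P - - \frac{5}{3}\right) \left(19 + r\right) = \left(P + \frac{5}{3}\right) \left(19 + r\right) = \left(\frac{5}{3} + P\right) \left(19 + r\right) = \left(19 + r\right) \left(\frac{5}{3} + P\right)$)
$348 + 476 m{\left(15,6 \right)} = 348 + 476 \left(\frac{95}{3} + 19 \cdot 15 + \frac{5}{3} \cdot 6 + 15 \cdot 6\right) = 348 + 476 \left(\frac{95}{3} + 285 + 10 + 90\right) = 348 + 476 \cdot \frac{1250}{3} = 348 + \frac{595000}{3} = \frac{596044}{3}$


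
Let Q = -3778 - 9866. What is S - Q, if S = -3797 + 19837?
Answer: 29684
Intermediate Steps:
Q = -13644
S = 16040
S - Q = 16040 - 1*(-13644) = 16040 + 13644 = 29684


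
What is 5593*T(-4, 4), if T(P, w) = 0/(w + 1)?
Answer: 0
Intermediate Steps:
T(P, w) = 0 (T(P, w) = 0/(1 + w) = 0)
5593*T(-4, 4) = 5593*0 = 0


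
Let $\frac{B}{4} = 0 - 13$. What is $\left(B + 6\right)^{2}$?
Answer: $2116$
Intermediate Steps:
$B = -52$ ($B = 4 \left(0 - 13\right) = 4 \left(-13\right) = -52$)
$\left(B + 6\right)^{2} = \left(-52 + 6\right)^{2} = \left(-46\right)^{2} = 2116$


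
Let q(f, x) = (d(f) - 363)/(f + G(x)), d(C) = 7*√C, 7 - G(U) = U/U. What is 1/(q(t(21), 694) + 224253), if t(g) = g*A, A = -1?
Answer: 2402970/538931383333 + 5*I*√21/538931383333 ≈ 4.4588e-6 + 4.2515e-11*I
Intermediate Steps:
G(U) = 6 (G(U) = 7 - U/U = 7 - 1*1 = 7 - 1 = 6)
t(g) = -g (t(g) = g*(-1) = -g)
q(f, x) = (-363 + 7*√f)/(6 + f) (q(f, x) = (7*√f - 363)/(f + 6) = (-363 + 7*√f)/(6 + f))
1/(q(t(21), 694) + 224253) = 1/((-363 + 7*√(-1*21))/(6 - 1*21) + 224253) = 1/((-363 + 7*√(-21))/(6 - 21) + 224253) = 1/((-363 + 7*(I*√21))/(-15) + 224253) = 1/(-(-363 + 7*I*√21)/15 + 224253) = 1/((121/5 - 7*I*√21/15) + 224253) = 1/(1121386/5 - 7*I*√21/15)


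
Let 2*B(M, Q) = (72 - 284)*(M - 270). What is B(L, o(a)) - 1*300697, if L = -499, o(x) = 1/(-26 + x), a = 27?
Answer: -219183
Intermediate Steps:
B(M, Q) = 28620 - 106*M (B(M, Q) = ((72 - 284)*(M - 270))/2 = (-212*(-270 + M))/2 = (57240 - 212*M)/2 = 28620 - 106*M)
B(L, o(a)) - 1*300697 = (28620 - 106*(-499)) - 1*300697 = (28620 + 52894) - 300697 = 81514 - 300697 = -219183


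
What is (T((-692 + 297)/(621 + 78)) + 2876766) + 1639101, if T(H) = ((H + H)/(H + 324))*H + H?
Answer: 237881722780576/52676873 ≈ 4.5159e+6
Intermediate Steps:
T(H) = H + 2*H²/(324 + H) (T(H) = ((2*H)/(324 + H))*H + H = (2*H/(324 + H))*H + H = 2*H²/(324 + H) + H = H + 2*H²/(324 + H))
(T((-692 + 297)/(621 + 78)) + 2876766) + 1639101 = (3*((-692 + 297)/(621 + 78))*(108 + (-692 + 297)/(621 + 78))/(324 + (-692 + 297)/(621 + 78)) + 2876766) + 1639101 = (3*(-395/699)*(108 - 395/699)/(324 - 395/699) + 2876766) + 1639101 = (3*(-395/699)*(75097/699)/(226081/699) + 2876766) + 1639101 = (3*(-395/699)*(699/226081)*(75097/699) + 2876766) + 1639101 = (-29663315/52676873 + 2876766) + 1639101 = 151539007569403/52676873 + 1639101 = 237881722780576/52676873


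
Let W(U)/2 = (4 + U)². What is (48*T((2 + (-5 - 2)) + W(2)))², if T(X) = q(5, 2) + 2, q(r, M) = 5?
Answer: 112896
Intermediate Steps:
W(U) = 2*(4 + U)²
T(X) = 7 (T(X) = 5 + 2 = 7)
(48*T((2 + (-5 - 2)) + W(2)))² = (48*7)² = 336² = 112896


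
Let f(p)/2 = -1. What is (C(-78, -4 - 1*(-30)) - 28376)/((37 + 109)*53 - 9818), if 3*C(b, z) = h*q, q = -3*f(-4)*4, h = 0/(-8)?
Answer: 3547/260 ≈ 13.642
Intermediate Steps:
h = 0 (h = 0*(-1/8) = 0)
f(p) = -2 (f(p) = 2*(-1) = -2)
q = 24 (q = -3*(-2)*4 = 6*4 = 24)
C(b, z) = 0 (C(b, z) = (0*24)/3 = (1/3)*0 = 0)
(C(-78, -4 - 1*(-30)) - 28376)/((37 + 109)*53 - 9818) = (0 - 28376)/((37 + 109)*53 - 9818) = -28376/(146*53 - 9818) = -28376/(7738 - 9818) = -28376/(-2080) = -28376*(-1/2080) = 3547/260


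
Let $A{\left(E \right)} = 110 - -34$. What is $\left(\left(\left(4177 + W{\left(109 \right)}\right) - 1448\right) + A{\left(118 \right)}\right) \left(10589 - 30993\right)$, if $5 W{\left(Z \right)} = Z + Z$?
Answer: $- \frac{297551532}{5} \approx -5.951 \cdot 10^{7}$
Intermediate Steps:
$A{\left(E \right)} = 144$ ($A{\left(E \right)} = 110 + 34 = 144$)
$W{\left(Z \right)} = \frac{2 Z}{5}$ ($W{\left(Z \right)} = \frac{Z + Z}{5} = \frac{2 Z}{5}$)
$\left(\left(\left(4177 + W{\left(109 \right)}\right) - 1448\right) + A{\left(118 \right)}\right) \left(10589 - 30993\right) = \left(\left(\left(4177 + \frac{2}{5} \cdot 109\right) - 1448\right) + 144\right) \left(10589 - 30993\right) = \left(\left(\left(4177 + \frac{218}{5}\right) - 1448\right) + 144\right) \left(-20404\right) = \left(\left(\frac{21103}{5} - 1448\right) + 144\right) \left(-20404\right) = \left(\frac{13863}{5} + 144\right) \left(-20404\right) = \frac{14583}{5} \left(-20404\right) = - \frac{297551532}{5}$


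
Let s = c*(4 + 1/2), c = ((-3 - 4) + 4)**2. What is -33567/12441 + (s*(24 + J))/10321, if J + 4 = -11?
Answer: -227940175/85602374 ≈ -2.6628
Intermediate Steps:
J = -15 (J = -4 - 11 = -15)
c = 9 (c = (-7 + 4)**2 = (-3)**2 = 9)
s = 81/2 (s = 9*(4 + 1/2) = 9*(9/2) = 81/2 ≈ 40.500)
-33567/12441 + (s*(24 + J))/10321 = -33567/12441 + (81*(24 - 15)/2)/10321 = -33567*1/12441 + ((81/2)*9)*(1/10321) = -11189/4147 + (729/2)*(1/10321) = -11189/4147 + 729/20642 = -227940175/85602374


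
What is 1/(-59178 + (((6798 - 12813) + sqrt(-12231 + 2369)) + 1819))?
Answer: -31687/2008136869 - I*sqrt(9862)/4016273738 ≈ -1.5779e-5 - 2.4726e-8*I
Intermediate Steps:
1/(-59178 + (((6798 - 12813) + sqrt(-12231 + 2369)) + 1819)) = 1/(-59178 + ((-6015 + sqrt(-9862)) + 1819)) = 1/(-59178 + ((-6015 + I*sqrt(9862)) + 1819)) = 1/(-59178 + (-4196 + I*sqrt(9862))) = 1/(-63374 + I*sqrt(9862))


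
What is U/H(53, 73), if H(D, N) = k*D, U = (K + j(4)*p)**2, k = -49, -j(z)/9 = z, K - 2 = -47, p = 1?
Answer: -6561/2597 ≈ -2.5264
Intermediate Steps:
K = -45 (K = 2 - 47 = -45)
j(z) = -9*z
U = 6561 (U = (-45 - 9*4*1)**2 = (-45 - 36*1)**2 = (-45 - 36)**2 = (-81)**2 = 6561)
H(D, N) = -49*D
U/H(53, 73) = 6561/((-49*53)) = 6561/(-2597) = 6561*(-1/2597) = -6561/2597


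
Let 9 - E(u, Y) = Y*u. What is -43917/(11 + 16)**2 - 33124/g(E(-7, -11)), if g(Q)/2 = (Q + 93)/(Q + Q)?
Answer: 546975001/6075 ≈ 90037.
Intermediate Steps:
E(u, Y) = 9 - Y*u
g(Q) = (93 + Q)/Q (g(Q) = 2*((Q + 93)/(Q + Q)) = 2*((93 + Q)/((2*Q))) = 2*((93 + Q)*(1/(2*Q))) = 2*((93 + Q)/(2*Q)) = (93 + Q)/Q)
-43917/(11 + 16)**2 - 33124/g(E(-7, -11)) = -43917/(11 + 16)**2 - 33124*(9 - 1*(-11)*(-7))/(93 + (9 - 1*(-11)*(-7))) = -43917/(27**2) - 33124*(9 - 77)/(93 + (9 - 77)) = -43917/729 - 33124*(-68/(93 - 68)) = -43917*1/729 - 33124/((-1/68*25)) = -14639/243 - 33124/(-25/68) = -14639/243 - 33124*(-68/25) = -14639/243 + 2252432/25 = 546975001/6075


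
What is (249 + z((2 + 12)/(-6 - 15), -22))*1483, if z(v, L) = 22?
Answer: 401893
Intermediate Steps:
(249 + z((2 + 12)/(-6 - 15), -22))*1483 = (249 + 22)*1483 = 271*1483 = 401893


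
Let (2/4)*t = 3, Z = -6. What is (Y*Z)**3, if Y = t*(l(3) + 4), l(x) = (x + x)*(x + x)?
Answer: -2985984000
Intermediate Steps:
l(x) = 4*x**2 (l(x) = (2*x)*(2*x) = 4*x**2)
t = 6 (t = 2*3 = 6)
Y = 240 (Y = 6*(4*3**2 + 4) = 6*(4*9 + 4) = 6*(36 + 4) = 6*40 = 240)
(Y*Z)**3 = (240*(-6))**3 = (-1440)**3 = -2985984000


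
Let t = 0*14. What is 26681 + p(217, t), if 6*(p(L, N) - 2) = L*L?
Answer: 207187/6 ≈ 34531.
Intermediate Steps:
t = 0
p(L, N) = 2 + L**2/6 (p(L, N) = 2 + (L*L)/6 = 2 + L**2/6)
26681 + p(217, t) = 26681 + (2 + (1/6)*217**2) = 26681 + (2 + (1/6)*47089) = 26681 + (2 + 47089/6) = 26681 + 47101/6 = 207187/6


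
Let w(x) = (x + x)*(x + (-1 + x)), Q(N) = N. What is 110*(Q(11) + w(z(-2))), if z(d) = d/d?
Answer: 1430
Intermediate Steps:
z(d) = 1
w(x) = 2*x*(-1 + 2*x) (w(x) = (2*x)*(-1 + 2*x) = 2*x*(-1 + 2*x))
110*(Q(11) + w(z(-2))) = 110*(11 + 2*1*(-1 + 2*1)) = 110*(11 + 2*1*(-1 + 2)) = 110*(11 + 2*1*1) = 110*(11 + 2) = 110*13 = 1430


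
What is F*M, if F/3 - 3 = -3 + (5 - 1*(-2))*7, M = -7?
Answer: -1029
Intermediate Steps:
F = 147 (F = 9 + 3*(-3 + (5 - 1*(-2))*7) = 9 + 3*(-3 + (5 + 2)*7) = 9 + 3*(-3 + 7*7) = 9 + 3*(-3 + 49) = 9 + 3*46 = 9 + 138 = 147)
F*M = 147*(-7) = -1029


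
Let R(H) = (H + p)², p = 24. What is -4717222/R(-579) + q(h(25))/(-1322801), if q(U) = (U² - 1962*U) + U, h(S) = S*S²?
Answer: -72003283478822/407455778025 ≈ -176.71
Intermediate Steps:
h(S) = S³
q(U) = U² - 1961*U
R(H) = (24 + H)² (R(H) = (H + 24)² = (24 + H)²)
-4717222/R(-579) + q(h(25))/(-1322801) = -4717222/(24 - 579)² + (25³*(-1961 + 25³))/(-1322801) = -4717222/((-555)²) + (15625*(-1961 + 15625))*(-1/1322801) = -4717222/308025 + (15625*13664)*(-1/1322801) = -4717222*1/308025 + 213500000*(-1/1322801) = -4717222/308025 - 213500000/1322801 = -72003283478822/407455778025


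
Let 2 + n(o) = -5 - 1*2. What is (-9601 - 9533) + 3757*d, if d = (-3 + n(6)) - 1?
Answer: -67975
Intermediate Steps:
n(o) = -9 (n(o) = -2 + (-5 - 1*2) = -2 + (-5 - 2) = -2 - 7 = -9)
d = -13 (d = (-3 - 9) - 1 = -12 - 1 = -13)
(-9601 - 9533) + 3757*d = (-9601 - 9533) + 3757*(-13) = -19134 - 48841 = -67975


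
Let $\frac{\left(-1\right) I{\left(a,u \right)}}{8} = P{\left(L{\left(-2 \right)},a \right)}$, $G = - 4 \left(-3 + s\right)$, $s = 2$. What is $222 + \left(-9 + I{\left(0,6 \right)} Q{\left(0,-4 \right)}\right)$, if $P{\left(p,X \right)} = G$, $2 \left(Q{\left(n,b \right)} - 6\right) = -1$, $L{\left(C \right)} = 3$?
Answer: $37$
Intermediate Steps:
$Q{\left(n,b \right)} = \frac{11}{2}$ ($Q{\left(n,b \right)} = 6 + \frac{1}{2} \left(-1\right) = 6 - \frac{1}{2} = \frac{11}{2}$)
$G = 4$ ($G = - 4 \left(-3 + 2\right) = \left(-4\right) \left(-1\right) = 4$)
$P{\left(p,X \right)} = 4$
$I{\left(a,u \right)} = -32$ ($I{\left(a,u \right)} = \left(-8\right) 4 = -32$)
$222 + \left(-9 + I{\left(0,6 \right)} Q{\left(0,-4 \right)}\right) = 222 - 185 = 37$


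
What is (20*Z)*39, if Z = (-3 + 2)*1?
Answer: -780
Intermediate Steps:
Z = -1 (Z = -1*1 = -1)
(20*Z)*39 = (20*(-1))*39 = -20*39 = -780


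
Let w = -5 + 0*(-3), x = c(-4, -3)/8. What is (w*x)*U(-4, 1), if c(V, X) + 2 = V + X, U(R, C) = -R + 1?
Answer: 225/8 ≈ 28.125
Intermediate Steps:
U(R, C) = 1 - R
c(V, X) = -2 + V + X (c(V, X) = -2 + (V + X) = -2 + V + X)
x = -9/8 (x = (-2 - 4 - 3)/8 = -9*⅛ = -9/8 ≈ -1.1250)
w = -5 (w = -5 + 0 = -5)
(w*x)*U(-4, 1) = (-5*(-9/8))*(1 - 1*(-4)) = 45*(1 + 4)/8 = (45/8)*5 = 225/8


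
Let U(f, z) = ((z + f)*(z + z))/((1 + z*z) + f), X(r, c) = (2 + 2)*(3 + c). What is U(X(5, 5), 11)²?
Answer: 1849/49 ≈ 37.735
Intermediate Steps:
X(r, c) = 12 + 4*c (X(r, c) = 4*(3 + c) = 12 + 4*c)
U(f, z) = 2*z*(f + z)/(1 + f + z²) (U(f, z) = ((f + z)*(2*z))/((1 + z²) + f) = (2*z*(f + z))/(1 + f + z²) = 2*z*(f + z)/(1 + f + z²))
U(X(5, 5), 11)² = (2*11*((12 + 4*5) + 11)/(1 + (12 + 4*5) + 11²))² = (2*11*((12 + 20) + 11)/(1 + (12 + 20) + 121))² = (2*11*(32 + 11)/(1 + 32 + 121))² = (2*11*43/154)² = (2*11*(1/154)*43)² = (43/7)² = 1849/49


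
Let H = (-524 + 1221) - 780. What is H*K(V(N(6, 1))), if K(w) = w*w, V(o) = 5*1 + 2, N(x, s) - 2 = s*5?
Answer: -4067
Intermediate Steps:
N(x, s) = 2 + 5*s (N(x, s) = 2 + s*5 = 2 + 5*s)
H = -83 (H = 697 - 780 = -83)
V(o) = 7 (V(o) = 5 + 2 = 7)
K(w) = w²
H*K(V(N(6, 1))) = -83*7² = -83*49 = -4067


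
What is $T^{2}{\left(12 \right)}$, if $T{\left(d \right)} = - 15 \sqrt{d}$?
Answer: $2700$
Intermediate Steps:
$T^{2}{\left(12 \right)} = \left(- 15 \sqrt{12}\right)^{2} = \left(- 15 \cdot 2 \sqrt{3}\right)^{2} = \left(- 30 \sqrt{3}\right)^{2} = 2700$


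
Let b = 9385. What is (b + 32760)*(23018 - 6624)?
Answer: 690925130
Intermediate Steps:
(b + 32760)*(23018 - 6624) = (9385 + 32760)*(23018 - 6624) = 42145*16394 = 690925130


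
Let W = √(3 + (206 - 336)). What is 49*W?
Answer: 49*I*√127 ≈ 552.2*I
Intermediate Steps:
W = I*√127 (W = √(3 - 130) = √(-127) = I*√127 ≈ 11.269*I)
49*W = 49*(I*√127) = 49*I*√127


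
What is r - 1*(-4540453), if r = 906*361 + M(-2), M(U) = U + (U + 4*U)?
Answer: 4867507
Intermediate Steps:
M(U) = 6*U (M(U) = U + 5*U = 6*U)
r = 327054 (r = 906*361 + 6*(-2) = 327066 - 12 = 327054)
r - 1*(-4540453) = 327054 - 1*(-4540453) = 327054 + 4540453 = 4867507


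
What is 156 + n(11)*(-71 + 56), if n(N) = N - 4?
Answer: 51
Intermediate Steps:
n(N) = -4 + N
156 + n(11)*(-71 + 56) = 156 + (-4 + 11)*(-71 + 56) = 156 + 7*(-15) = 156 - 105 = 51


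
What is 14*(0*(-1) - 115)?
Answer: -1610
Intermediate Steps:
14*(0*(-1) - 115) = 14*(0 - 115) = 14*(-115) = -1610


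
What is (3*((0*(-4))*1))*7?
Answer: 0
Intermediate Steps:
(3*((0*(-4))*1))*7 = (3*(0*1))*7 = (3*0)*7 = 0*7 = 0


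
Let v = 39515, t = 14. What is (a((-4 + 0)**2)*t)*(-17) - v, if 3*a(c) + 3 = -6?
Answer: -38801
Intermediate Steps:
a(c) = -3 (a(c) = -1 + (1/3)*(-6) = -1 - 2 = -3)
(a((-4 + 0)**2)*t)*(-17) - v = -3*14*(-17) - 1*39515 = -42*(-17) - 39515 = 714 - 39515 = -38801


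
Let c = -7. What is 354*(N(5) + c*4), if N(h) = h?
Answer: -8142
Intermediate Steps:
354*(N(5) + c*4) = 354*(5 - 7*4) = 354*(5 - 28) = 354*(-23) = -8142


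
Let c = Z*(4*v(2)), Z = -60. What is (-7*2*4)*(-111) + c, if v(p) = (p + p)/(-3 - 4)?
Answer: 44472/7 ≈ 6353.1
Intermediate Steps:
v(p) = -2*p/7 (v(p) = (2*p)/(-7) = (2*p)*(-⅐) = -2*p/7)
c = 960/7 (c = -240*(-2/7*2) = -240*(-4)/7 = -60*(-16/7) = 960/7 ≈ 137.14)
(-7*2*4)*(-111) + c = (-7*2*4)*(-111) + 960/7 = -14*4*(-111) + 960/7 = -56*(-111) + 960/7 = 6216 + 960/7 = 44472/7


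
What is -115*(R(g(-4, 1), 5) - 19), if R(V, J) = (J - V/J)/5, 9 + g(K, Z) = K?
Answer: 10051/5 ≈ 2010.2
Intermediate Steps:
g(K, Z) = -9 + K
R(V, J) = J/5 - V/(5*J) (R(V, J) = (J - V/J)*(⅕) = J/5 - V/(5*J))
-115*(R(g(-4, 1), 5) - 19) = -115*((⅕)*(5² - (-9 - 4))/5 - 19) = -115*((⅕)*(⅕)*(25 - 1*(-13)) - 19) = -115*((⅕)*(⅕)*(25 + 13) - 19) = -115*((⅕)*(⅕)*38 - 19) = -115*(38/25 - 19) = -115*(-437/25) = 10051/5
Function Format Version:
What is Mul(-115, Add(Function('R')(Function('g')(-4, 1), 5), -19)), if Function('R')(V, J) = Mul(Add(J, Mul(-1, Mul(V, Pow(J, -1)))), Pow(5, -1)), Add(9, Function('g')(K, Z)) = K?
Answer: Rational(10051, 5) ≈ 2010.2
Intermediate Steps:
Function('g')(K, Z) = Add(-9, K)
Function('R')(V, J) = Add(Mul(Rational(1, 5), J), Mul(Rational(-1, 5), V, Pow(J, -1))) (Function('R')(V, J) = Mul(Add(J, Mul(-1, V, Pow(J, -1))), Rational(1, 5)) = Add(Mul(Rational(1, 5), J), Mul(Rational(-1, 5), V, Pow(J, -1))))
Mul(-115, Add(Function('R')(Function('g')(-4, 1), 5), -19)) = Mul(-115, Add(Mul(Rational(1, 5), Pow(5, -1), Add(Pow(5, 2), Mul(-1, Add(-9, -4)))), -19)) = Mul(-115, Add(Mul(Rational(1, 5), Rational(1, 5), Add(25, Mul(-1, -13))), -19)) = Mul(-115, Add(Mul(Rational(1, 5), Rational(1, 5), Add(25, 13)), -19)) = Mul(-115, Add(Mul(Rational(1, 5), Rational(1, 5), 38), -19)) = Mul(-115, Add(Rational(38, 25), -19)) = Mul(-115, Rational(-437, 25)) = Rational(10051, 5)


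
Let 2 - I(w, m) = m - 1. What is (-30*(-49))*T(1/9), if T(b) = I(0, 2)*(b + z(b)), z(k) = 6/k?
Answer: 238630/3 ≈ 79543.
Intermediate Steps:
I(w, m) = 3 - m (I(w, m) = 2 - (m - 1) = 2 - (-1 + m) = 2 + (1 - m) = 3 - m)
T(b) = b + 6/b (T(b) = (3 - 1*2)*(b + 6/b) = (3 - 2)*(b + 6/b) = 1*(b + 6/b) = b + 6/b)
(-30*(-49))*T(1/9) = (-30*(-49))*(1/9 + 6/((1/9))) = 1470*(1*(⅑) + 6/((1*(⅑)))) = 1470*(⅑ + 6/(⅑)) = 1470*(⅑ + 6*9) = 1470*(⅑ + 54) = 1470*(487/9) = 238630/3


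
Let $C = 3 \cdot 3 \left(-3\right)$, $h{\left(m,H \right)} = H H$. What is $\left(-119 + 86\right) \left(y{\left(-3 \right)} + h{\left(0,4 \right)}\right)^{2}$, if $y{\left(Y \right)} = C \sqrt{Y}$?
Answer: $63723 + 28512 i \sqrt{3} \approx 63723.0 + 49384.0 i$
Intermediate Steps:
$h{\left(m,H \right)} = H^{2}$
$C = -27$ ($C = 9 \left(-3\right) = -27$)
$y{\left(Y \right)} = - 27 \sqrt{Y}$
$\left(-119 + 86\right) \left(y{\left(-3 \right)} + h{\left(0,4 \right)}\right)^{2} = \left(-119 + 86\right) \left(- 27 \sqrt{-3} + 4^{2}\right)^{2} = - 33 \left(- 27 i \sqrt{3} + 16\right)^{2} = - 33 \left(16 - 27 i \sqrt{3}\right)^{2}$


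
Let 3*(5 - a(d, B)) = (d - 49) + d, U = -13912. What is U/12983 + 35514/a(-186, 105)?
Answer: 688584577/2830294 ≈ 243.29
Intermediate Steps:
a(d, B) = 64/3 - 2*d/3 (a(d, B) = 5 - ((d - 49) + d)/3 = 5 - ((-49 + d) + d)/3 = 5 - (-49 + 2*d)/3 = 5 + (49/3 - 2*d/3) = 64/3 - 2*d/3)
U/12983 + 35514/a(-186, 105) = -13912/12983 + 35514/(64/3 - ⅔*(-186)) = -13912*1/12983 + 35514/(64/3 + 124) = -13912/12983 + 35514/(436/3) = -13912/12983 + 35514*(3/436) = -13912/12983 + 53271/218 = 688584577/2830294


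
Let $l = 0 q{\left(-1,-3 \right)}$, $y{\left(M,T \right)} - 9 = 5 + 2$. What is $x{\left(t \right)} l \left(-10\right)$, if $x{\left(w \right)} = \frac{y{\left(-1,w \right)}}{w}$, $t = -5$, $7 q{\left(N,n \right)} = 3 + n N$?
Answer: $0$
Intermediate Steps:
$q{\left(N,n \right)} = \frac{3}{7} + \frac{N n}{7}$ ($q{\left(N,n \right)} = \frac{3 + n N}{7} = \frac{3 + N n}{7} = \frac{3}{7} + \frac{N n}{7}$)
$y{\left(M,T \right)} = 16$ ($y{\left(M,T \right)} = 9 + \left(5 + 2\right) = 9 + 7 = 16$)
$x{\left(w \right)} = \frac{16}{w}$
$l = 0$ ($l = 0 \left(\frac{3}{7} + \frac{1}{7} \left(-1\right) \left(-3\right)\right) = 0 \left(\frac{3}{7} + \frac{3}{7}\right) = 0 \cdot \frac{6}{7} = 0$)
$x{\left(t \right)} l \left(-10\right) = \frac{16}{-5} \cdot 0 \left(-10\right) = 16 \left(- \frac{1}{5}\right) 0 \left(-10\right) = \left(- \frac{16}{5}\right) 0 \left(-10\right) = 0 \left(-10\right) = 0$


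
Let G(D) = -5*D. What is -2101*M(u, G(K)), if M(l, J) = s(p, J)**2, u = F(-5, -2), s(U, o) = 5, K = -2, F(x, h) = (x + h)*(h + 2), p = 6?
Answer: -52525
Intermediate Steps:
F(x, h) = (2 + h)*(h + x) (F(x, h) = (h + x)*(2 + h) = (2 + h)*(h + x))
u = 0 (u = (-2)**2 + 2*(-2) + 2*(-5) - 2*(-5) = 4 - 4 - 10 + 10 = 0)
M(l, J) = 25 (M(l, J) = 5**2 = 25)
-2101*M(u, G(K)) = -2101*25 = -52525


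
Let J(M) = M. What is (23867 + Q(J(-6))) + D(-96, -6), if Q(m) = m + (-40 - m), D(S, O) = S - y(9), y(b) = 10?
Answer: 23721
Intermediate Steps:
D(S, O) = -10 + S (D(S, O) = S - 1*10 = S - 10 = -10 + S)
Q(m) = -40
(23867 + Q(J(-6))) + D(-96, -6) = (23867 - 40) + (-10 - 96) = 23827 - 106 = 23721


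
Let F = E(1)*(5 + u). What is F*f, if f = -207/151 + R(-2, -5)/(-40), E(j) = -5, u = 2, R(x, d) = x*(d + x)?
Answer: 36379/604 ≈ 60.230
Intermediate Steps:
f = -5197/3020 (f = -207/151 - 2*(-5 - 2)/(-40) = -207*1/151 - 2*(-7)*(-1/40) = -207/151 + 14*(-1/40) = -207/151 - 7/20 = -5197/3020 ≈ -1.7209)
F = -35 (F = -5*(5 + 2) = -5*7 = -35)
F*f = -35*(-5197/3020) = 36379/604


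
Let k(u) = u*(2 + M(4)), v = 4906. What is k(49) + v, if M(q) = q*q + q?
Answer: 5984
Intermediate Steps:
M(q) = q + q² (M(q) = q² + q = q + q²)
k(u) = 22*u (k(u) = u*(2 + 4*(1 + 4)) = u*(2 + 4*5) = u*(2 + 20) = u*22 = 22*u)
k(49) + v = 22*49 + 4906 = 1078 + 4906 = 5984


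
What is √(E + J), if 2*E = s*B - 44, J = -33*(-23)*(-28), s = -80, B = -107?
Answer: I*√16994 ≈ 130.36*I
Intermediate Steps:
J = -21252 (J = 759*(-28) = -21252)
E = 4258 (E = (-80*(-107) - 44)/2 = (8560 - 44)/2 = (½)*8516 = 4258)
√(E + J) = √(4258 - 21252) = √(-16994) = I*√16994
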